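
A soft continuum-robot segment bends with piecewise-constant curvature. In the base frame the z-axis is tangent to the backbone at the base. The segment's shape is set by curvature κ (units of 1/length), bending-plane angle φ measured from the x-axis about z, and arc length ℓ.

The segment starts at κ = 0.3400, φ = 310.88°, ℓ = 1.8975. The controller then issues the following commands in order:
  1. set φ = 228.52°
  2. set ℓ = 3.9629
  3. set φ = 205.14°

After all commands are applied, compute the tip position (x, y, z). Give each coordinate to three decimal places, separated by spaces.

-2.073 -0.973 2.868

initial: κ=0.3400, φ=310.88°, ℓ=1.8975
cmd 1: set φ=228.52° → (κ,φ,ℓ)=(0.3400,228.52°,1.8975) → tip=(-0.3916,-0.4429,1.7686)
cmd 2: set ℓ=3.9629 → (κ,φ,ℓ)=(0.3400,228.52°,3.9629) → tip=(-1.5165,-1.7153,2.8681)
cmd 3: set φ=205.14° → (κ,φ,ℓ)=(0.3400,205.14°,3.9629) → tip=(-2.0727,-0.9727,2.8681)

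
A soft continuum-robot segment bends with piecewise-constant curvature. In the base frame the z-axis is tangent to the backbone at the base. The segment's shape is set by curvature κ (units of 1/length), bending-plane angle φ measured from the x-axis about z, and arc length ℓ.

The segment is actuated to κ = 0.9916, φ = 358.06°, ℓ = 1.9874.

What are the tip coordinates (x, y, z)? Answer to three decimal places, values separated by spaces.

θ = κ·ℓ = 0.9916 × 1.9874 = 1.97071 rad
ρ = (1 − cos θ)/κ = (1 − -0.38933)/0.9916 = 1.40110
z = sin θ / κ = 0.92110/0.9916 = 0.92890
x = ρ cos φ = 1.40110 × cos(358.06°) = 1.40030
y = ρ sin φ = 1.40110 × sin(358.06°) = -0.04743

1.400 -0.047 0.929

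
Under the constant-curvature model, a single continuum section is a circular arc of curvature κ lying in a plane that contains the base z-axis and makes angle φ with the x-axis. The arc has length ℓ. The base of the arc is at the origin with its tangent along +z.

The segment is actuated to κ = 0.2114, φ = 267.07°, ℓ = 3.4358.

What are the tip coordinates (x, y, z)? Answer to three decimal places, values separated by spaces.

θ = κ·ℓ = 0.2114 × 3.4358 = 0.72633 rad
ρ = (1 − cos θ)/κ = (1 − 0.74762)/0.2114 = 1.19386
z = sin θ / κ = 0.66413/0.2114 = 3.14157
x = ρ cos φ = 1.19386 × cos(267.07°) = -0.06103
y = ρ sin φ = 1.19386 × sin(267.07°) = -1.19230

-0.061 -1.192 3.142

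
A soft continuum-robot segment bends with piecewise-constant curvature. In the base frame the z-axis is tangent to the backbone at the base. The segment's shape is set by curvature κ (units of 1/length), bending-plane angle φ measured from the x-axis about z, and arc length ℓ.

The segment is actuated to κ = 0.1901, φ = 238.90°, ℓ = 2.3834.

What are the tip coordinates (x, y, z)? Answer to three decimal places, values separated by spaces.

θ = κ·ℓ = 0.1901 × 2.3834 = 0.45308 rad
ρ = (1 − cos θ)/κ = (1 − 0.89910)/0.1901 = 0.53077
z = sin θ / κ = 0.43774/0.1901 = 2.30269
x = ρ cos φ = 0.53077 × cos(238.90°) = -0.27416
y = ρ sin φ = 0.53077 × sin(238.90°) = -0.45448

-0.274 -0.454 2.303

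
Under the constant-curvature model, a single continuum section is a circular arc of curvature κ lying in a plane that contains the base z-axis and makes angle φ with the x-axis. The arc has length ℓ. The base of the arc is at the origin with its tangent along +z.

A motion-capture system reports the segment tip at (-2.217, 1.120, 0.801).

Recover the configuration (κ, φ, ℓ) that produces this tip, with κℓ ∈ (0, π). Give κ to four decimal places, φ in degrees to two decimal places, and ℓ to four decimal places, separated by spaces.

0.7294 153.20 3.4519

ρ = √(x²+y²) = √(-2.217² + 1.120²) = 2.48385
φ = atan2(y, x) mod 360° = atan2(1.120, -2.217) = 153.1977°
|p|² = ρ² + z² = 2.48385² + 0.801² = 6.81109
κ = 2ρ / |p|² = 2×2.48385 / 6.81109 = 0.72935
θ = 2·atan2(ρ, z) = 2·atan2(2.48385, 0.801) = 2.51768 rad
ℓ = θ/κ = 2.51768/0.72935 = 3.45194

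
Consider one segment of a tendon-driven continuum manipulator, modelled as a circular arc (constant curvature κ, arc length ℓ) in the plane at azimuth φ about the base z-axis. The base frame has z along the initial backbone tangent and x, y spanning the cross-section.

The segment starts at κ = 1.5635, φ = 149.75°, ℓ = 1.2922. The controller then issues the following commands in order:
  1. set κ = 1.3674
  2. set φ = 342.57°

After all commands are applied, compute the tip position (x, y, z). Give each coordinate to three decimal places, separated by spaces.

0.834 -0.262 0.717

initial: κ=1.5635, φ=149.75°, ℓ=1.2922
cmd 1: set κ=1.3674 → (κ,φ,ℓ)=(1.3674,149.75°,1.2922) → tip=(-0.7549,0.4402,0.7173)
cmd 2: set φ=342.57° → (κ,φ,ℓ)=(1.3674,342.57°,1.2922) → tip=(0.8337,-0.2618,0.7173)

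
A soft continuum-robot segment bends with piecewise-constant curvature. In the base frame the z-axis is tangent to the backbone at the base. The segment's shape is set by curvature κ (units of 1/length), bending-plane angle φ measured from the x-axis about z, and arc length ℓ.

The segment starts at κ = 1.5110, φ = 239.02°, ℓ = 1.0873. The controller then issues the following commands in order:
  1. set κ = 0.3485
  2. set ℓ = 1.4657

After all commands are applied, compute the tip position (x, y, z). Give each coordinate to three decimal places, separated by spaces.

-0.189 -0.314 1.403

initial: κ=1.5110, φ=239.02°, ℓ=1.0873
cmd 1: set κ=0.3485 → (κ,φ,ℓ)=(0.3485,239.02°,1.0873) → tip=(-0.1048,-0.1745,1.0615)
cmd 2: set ℓ=1.4657 → (κ,φ,ℓ)=(0.3485,239.02°,1.4657) → tip=(-0.1885,-0.3140,1.4028)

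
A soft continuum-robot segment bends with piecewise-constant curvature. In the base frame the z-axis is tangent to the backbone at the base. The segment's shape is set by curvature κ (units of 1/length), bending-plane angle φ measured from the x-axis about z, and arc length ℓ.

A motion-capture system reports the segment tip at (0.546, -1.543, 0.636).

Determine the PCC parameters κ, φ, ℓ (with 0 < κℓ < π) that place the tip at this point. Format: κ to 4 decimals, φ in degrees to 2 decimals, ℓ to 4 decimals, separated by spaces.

ρ = √(x²+y²) = √(0.546² + -1.543²) = 1.63675
φ = atan2(y, x) mod 360° = atan2(-1.543, 0.546) = 289.4866°
|p|² = ρ² + z² = 1.63675² + 0.636² = 3.08346
κ = 2ρ / |p|² = 2×1.63675 / 3.08346 = 1.06163
θ = 2·atan2(ρ, z) = 2·atan2(1.63675, 0.636) = 2.40036 rad
ℓ = θ/κ = 2.40036/1.06163 = 2.26100

1.0616 289.49 2.2610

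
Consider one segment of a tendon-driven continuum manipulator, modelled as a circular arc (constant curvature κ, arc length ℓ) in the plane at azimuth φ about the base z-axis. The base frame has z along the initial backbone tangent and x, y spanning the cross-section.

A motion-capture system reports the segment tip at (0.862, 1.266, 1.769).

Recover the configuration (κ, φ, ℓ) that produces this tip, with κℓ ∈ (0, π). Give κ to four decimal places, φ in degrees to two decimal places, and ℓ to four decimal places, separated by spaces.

0.5595 55.75 2.5510

ρ = √(x²+y²) = √(0.862² + 1.266²) = 1.53160
φ = atan2(y, x) mod 360° = atan2(1.266, 0.862) = 55.7497°
|p|² = ρ² + z² = 1.53160² + 1.769² = 5.47516
κ = 2ρ / |p|² = 2×1.53160 / 5.47516 = 0.55947
θ = 2·atan2(ρ, z) = 2·atan2(1.53160, 1.769) = 1.42719 rad
ℓ = θ/κ = 1.42719/0.55947 = 2.55096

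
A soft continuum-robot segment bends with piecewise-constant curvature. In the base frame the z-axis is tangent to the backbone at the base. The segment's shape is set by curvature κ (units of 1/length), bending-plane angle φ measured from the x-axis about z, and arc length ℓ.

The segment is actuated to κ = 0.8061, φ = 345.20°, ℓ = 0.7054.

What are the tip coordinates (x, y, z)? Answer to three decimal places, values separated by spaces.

θ = κ·ℓ = 0.8061 × 0.7054 = 0.56862 rad
ρ = (1 − cos θ)/κ = (1 − 0.84264)/0.8061 = 0.19521
z = sin θ / κ = 0.53847/0.8061 = 0.66800
x = ρ cos φ = 0.19521 × cos(345.20°) = 0.18873
y = ρ sin φ = 0.19521 × sin(345.20°) = -0.04986

0.189 -0.050 0.668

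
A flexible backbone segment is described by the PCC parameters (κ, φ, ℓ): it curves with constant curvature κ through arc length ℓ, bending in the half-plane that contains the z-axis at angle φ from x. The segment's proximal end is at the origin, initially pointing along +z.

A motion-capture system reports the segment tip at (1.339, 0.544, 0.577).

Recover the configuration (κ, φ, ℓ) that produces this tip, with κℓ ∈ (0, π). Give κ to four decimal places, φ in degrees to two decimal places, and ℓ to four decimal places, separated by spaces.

ρ = √(x²+y²) = √(1.339² + 0.544²) = 1.44529
φ = atan2(y, x) mod 360° = atan2(0.544, 1.339) = 22.1106°
|p|² = ρ² + z² = 1.44529² + 0.577² = 2.42179
κ = 2ρ / |p|² = 2×1.44529 / 2.42179 = 1.19357
θ = 2·atan2(ρ, z) = 2·atan2(1.44529, 0.577) = 2.38191 rad
ℓ = θ/κ = 2.38191/1.19357 = 1.99562

1.1936 22.11 1.9956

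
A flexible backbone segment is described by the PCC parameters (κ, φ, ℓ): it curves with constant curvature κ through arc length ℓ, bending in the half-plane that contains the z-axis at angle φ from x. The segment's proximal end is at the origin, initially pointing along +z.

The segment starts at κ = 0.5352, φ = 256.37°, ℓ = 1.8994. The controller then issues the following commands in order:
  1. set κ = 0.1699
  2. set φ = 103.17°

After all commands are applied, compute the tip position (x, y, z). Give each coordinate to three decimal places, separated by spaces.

-0.069 0.296 1.867

initial: κ=0.5352, φ=256.37°, ℓ=1.8994
cmd 1: set κ=0.1699 → (κ,φ,ℓ)=(0.1699,256.37°,1.8994) → tip=(-0.0716,-0.2953,1.8666)
cmd 2: set φ=103.17° → (κ,φ,ℓ)=(0.1699,103.17°,1.8994) → tip=(-0.0692,0.2958,1.8666)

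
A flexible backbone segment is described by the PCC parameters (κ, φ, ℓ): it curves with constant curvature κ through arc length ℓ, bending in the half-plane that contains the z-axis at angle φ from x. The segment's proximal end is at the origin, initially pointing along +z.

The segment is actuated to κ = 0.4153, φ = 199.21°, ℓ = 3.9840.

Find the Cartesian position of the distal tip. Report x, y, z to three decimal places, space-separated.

-2.464 -0.859 2.399

θ = κ·ℓ = 0.4153 × 3.9840 = 1.65456 rad
ρ = (1 − cos θ)/κ = (1 − -0.08366)/0.4153 = 2.60934
z = sin θ / κ = 0.99649/0.4153 = 2.39946
x = ρ cos φ = 2.60934 × cos(199.21°) = -2.46405
y = ρ sin φ = 2.60934 × sin(199.21°) = -0.85856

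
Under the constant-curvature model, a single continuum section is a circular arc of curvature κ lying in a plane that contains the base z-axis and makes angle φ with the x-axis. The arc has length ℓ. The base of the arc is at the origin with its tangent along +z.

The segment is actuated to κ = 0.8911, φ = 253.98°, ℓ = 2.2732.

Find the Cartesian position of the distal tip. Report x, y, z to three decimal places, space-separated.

θ = κ·ℓ = 0.8911 × 2.2732 = 2.02565 rad
ρ = (1 − cos θ)/κ = (1 − -0.43933)/0.8911 = 1.61523
z = sin θ / κ = 0.89833/0.8911 = 1.00811
x = ρ cos φ = 1.61523 × cos(253.98°) = -0.44576
y = ρ sin φ = 1.61523 × sin(253.98°) = -1.55250

-0.446 -1.553 1.008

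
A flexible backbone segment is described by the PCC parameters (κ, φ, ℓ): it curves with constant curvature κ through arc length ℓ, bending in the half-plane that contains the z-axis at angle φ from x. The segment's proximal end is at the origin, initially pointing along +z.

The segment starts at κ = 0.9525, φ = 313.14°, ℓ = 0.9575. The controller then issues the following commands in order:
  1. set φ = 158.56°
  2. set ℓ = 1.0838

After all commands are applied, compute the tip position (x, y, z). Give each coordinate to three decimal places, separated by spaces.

initial: κ=0.9525, φ=313.14°, ℓ=0.9575
cmd 1: set φ=158.56° → (κ,φ,ℓ)=(0.9525,158.56°,0.9575) → tip=(-0.3790,0.1488,0.8302)
cmd 2: set ℓ=1.0838 → (κ,φ,ℓ)=(0.9525,158.56°,1.0838) → tip=(-0.4761,0.1870,0.9013)

-0.476 0.187 0.901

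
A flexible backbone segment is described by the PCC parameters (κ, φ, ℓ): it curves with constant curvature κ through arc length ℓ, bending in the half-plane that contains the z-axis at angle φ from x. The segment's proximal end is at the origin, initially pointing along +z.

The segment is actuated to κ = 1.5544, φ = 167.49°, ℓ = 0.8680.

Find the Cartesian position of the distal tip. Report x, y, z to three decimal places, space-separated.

θ = κ·ℓ = 1.5544 × 0.8680 = 1.34922 rad
ρ = (1 − cos θ)/κ = (1 − 0.21977)/1.5544 = 0.50195
z = sin θ / κ = 0.97555/1.5544 = 0.62761
x = ρ cos φ = 0.50195 × cos(167.49°) = -0.49003
y = ρ sin φ = 0.50195 × sin(167.49°) = 0.10873

-0.490 0.109 0.628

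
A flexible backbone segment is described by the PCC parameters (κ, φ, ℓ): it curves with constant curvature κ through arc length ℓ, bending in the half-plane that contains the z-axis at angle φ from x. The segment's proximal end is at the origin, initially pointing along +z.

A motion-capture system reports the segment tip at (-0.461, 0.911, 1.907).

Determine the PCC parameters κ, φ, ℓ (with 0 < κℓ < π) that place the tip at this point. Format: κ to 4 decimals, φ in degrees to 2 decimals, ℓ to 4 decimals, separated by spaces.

0.4364 116.84 2.2528

ρ = √(x²+y²) = √(-0.461² + 0.911²) = 1.02100
φ = atan2(y, x) mod 360° = atan2(0.911, -0.461) = 116.8411°
|p|² = ρ² + z² = 1.02100² + 1.907² = 4.67909
κ = 2ρ / |p|² = 2×1.02100 / 4.67909 = 0.43641
θ = 2·atan2(ρ, z) = 2·atan2(1.02100, 1.907) = 0.98312 rad
ℓ = θ/κ = 0.98312/0.43641 = 2.25275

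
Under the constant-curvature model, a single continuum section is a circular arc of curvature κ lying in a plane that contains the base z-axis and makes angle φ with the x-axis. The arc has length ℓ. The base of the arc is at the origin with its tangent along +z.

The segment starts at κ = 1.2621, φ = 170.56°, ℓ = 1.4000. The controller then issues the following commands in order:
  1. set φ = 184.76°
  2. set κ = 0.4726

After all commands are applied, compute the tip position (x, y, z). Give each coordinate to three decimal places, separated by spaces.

initial: κ=1.2621, φ=170.56°, ℓ=1.4000
cmd 1: set φ=184.76° → (κ,φ,ℓ)=(1.2621,184.76°,1.4000) → tip=(-0.9435,-0.0786,0.7771)
cmd 2: set κ=0.4726 → (κ,φ,ℓ)=(0.4726,184.76°,1.4000) → tip=(-0.4450,-0.0371,1.3001)

-0.445 -0.037 1.300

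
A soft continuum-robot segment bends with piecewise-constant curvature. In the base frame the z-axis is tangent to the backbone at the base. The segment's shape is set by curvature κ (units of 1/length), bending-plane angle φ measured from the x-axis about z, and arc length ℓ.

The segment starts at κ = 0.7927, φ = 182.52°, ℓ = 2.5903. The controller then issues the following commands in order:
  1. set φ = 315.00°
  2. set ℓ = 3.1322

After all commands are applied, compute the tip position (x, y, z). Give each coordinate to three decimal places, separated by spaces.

initial: κ=0.7927, φ=182.52°, ℓ=2.5903
cmd 1: set φ=315.00° → (κ,φ,ℓ)=(0.7927,315.00°,2.5903) → tip=(1.3059,-1.3059,1.1175)
cmd 2: set ℓ=3.1322 → (κ,φ,ℓ)=(0.7927,315.00°,3.1322) → tip=(1.5974,-1.5974,0.7722)

1.597 -1.597 0.772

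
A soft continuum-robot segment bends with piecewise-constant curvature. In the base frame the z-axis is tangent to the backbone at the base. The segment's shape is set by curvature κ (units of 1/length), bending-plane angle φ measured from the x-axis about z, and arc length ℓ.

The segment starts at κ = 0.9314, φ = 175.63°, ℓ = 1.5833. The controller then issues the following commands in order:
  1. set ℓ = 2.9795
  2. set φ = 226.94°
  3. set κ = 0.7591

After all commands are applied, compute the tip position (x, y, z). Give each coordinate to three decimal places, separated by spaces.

-1.473 -1.576 1.015

initial: κ=0.9314, φ=175.63°, ℓ=1.5833
cmd 1: set ℓ=2.9795 → (κ,φ,ℓ)=(0.9314,175.63°,2.9795) → tip=(-2.0700,0.1582,0.3847)
cmd 2: set φ=226.94° → (κ,φ,ℓ)=(0.9314,226.94°,2.9795) → tip=(-1.4174,-1.5168,0.3847)
cmd 3: set κ=0.7591 → (κ,φ,ℓ)=(0.7591,226.94°,2.9795) → tip=(-1.4726,-1.5759,1.0152)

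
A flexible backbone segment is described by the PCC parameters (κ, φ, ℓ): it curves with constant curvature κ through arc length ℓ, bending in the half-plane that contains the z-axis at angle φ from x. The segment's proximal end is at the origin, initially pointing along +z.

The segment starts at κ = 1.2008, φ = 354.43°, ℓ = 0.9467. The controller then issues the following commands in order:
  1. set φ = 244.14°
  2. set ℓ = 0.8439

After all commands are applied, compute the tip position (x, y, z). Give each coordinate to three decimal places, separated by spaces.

-0.171 -0.353 0.707

initial: κ=1.2008, φ=354.43°, ℓ=0.9467
cmd 1: set φ=244.14° → (κ,φ,ℓ)=(1.2008,244.14°,0.9467) → tip=(-0.2105,-0.4343,0.7556)
cmd 2: set ℓ=0.8439 → (κ,φ,ℓ)=(1.2008,244.14°,0.8439) → tip=(-0.1711,-0.3529,0.7067)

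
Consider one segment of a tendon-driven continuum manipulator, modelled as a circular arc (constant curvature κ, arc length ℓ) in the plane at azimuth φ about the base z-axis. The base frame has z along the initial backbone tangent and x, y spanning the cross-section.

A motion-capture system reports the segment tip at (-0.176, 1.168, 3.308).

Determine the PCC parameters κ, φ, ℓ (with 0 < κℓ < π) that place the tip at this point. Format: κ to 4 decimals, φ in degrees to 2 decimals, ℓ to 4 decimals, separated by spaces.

ρ = √(x²+y²) = √(-0.176² + 1.168²) = 1.18119
φ = atan2(y, x) mod 360° = atan2(1.168, -0.176) = 98.5691°
|p|² = ρ² + z² = 1.18119² + 3.308² = 12.33806
κ = 2ρ / |p|² = 2×1.18119 / 12.33806 = 0.19147
θ = 2·atan2(ρ, z) = 2·atan2(1.18119, 3.308) = 0.68592 rad
ℓ = θ/κ = 0.68592/0.19147 = 3.58237

0.1915 98.57 3.5824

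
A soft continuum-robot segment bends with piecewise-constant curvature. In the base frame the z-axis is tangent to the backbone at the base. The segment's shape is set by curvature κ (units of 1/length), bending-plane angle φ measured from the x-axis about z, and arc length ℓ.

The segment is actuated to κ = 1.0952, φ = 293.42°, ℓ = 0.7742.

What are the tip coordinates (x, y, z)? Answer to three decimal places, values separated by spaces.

0.123 -0.284 0.685

θ = κ·ℓ = 1.0952 × 0.7742 = 0.84790 rad
ρ = (1 − cos θ)/κ = (1 − 0.66156)/1.0952 = 0.30902
z = sin θ / κ = 0.74990/1.0952 = 0.68471
x = ρ cos φ = 0.30902 × cos(293.42°) = 0.12283
y = ρ sin φ = 0.30902 × sin(293.42°) = -0.28357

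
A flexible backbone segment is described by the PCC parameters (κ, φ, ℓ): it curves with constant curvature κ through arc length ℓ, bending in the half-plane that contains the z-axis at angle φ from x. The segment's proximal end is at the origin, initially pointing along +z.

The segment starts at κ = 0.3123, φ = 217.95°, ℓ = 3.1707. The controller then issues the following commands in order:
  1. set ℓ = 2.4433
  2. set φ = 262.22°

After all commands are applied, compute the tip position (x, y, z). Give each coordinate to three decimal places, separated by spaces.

initial: κ=0.3123, φ=217.95°, ℓ=3.1707
cmd 1: set ℓ=2.4433 → (κ,φ,ℓ)=(0.3123,217.95°,2.4433) → tip=(-0.7001,-0.5460,2.2130)
cmd 2: set φ=262.22° → (κ,φ,ℓ)=(0.3123,262.22°,2.4433) → tip=(-0.1202,-0.8796,2.2130)

-0.120 -0.880 2.213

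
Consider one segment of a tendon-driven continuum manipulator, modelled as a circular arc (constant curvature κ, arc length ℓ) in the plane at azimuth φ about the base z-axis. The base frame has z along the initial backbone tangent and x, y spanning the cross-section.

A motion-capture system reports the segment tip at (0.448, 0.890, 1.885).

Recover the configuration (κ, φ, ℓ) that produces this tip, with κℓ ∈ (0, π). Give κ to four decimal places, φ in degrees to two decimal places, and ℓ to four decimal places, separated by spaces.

ρ = √(x²+y²) = √(0.448² + 0.890²) = 0.99640
φ = atan2(y, x) mod 360° = atan2(0.890, 0.448) = 63.2807°
|p|² = ρ² + z² = 0.99640² + 1.885² = 4.54603
κ = 2ρ / |p|² = 2×0.99640 / 4.54603 = 0.43836
θ = 2·atan2(ρ, z) = 2·atan2(0.99640, 1.885) = 0.97252 rad
ℓ = θ/κ = 0.97252/0.43836 = 2.21854

0.4384 63.28 2.2185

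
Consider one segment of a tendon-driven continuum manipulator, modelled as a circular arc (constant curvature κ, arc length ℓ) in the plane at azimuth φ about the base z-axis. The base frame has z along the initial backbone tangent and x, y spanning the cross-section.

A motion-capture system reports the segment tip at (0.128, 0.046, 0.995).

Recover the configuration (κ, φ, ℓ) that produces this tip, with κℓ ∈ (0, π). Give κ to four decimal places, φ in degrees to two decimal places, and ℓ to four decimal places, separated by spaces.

ρ = √(x²+y²) = √(0.128² + 0.046²) = 0.13601
φ = atan2(y, x) mod 360° = atan2(0.046, 0.128) = 19.7672°
|p|² = ρ² + z² = 0.13601² + 0.995² = 1.00853
κ = 2ρ / |p|² = 2×0.13601 / 1.00853 = 0.26973
θ = 2·atan2(ρ, z) = 2·atan2(0.13601, 0.995) = 0.27171 rad
ℓ = θ/κ = 0.27171/0.26973 = 1.00735

0.2697 19.77 1.0073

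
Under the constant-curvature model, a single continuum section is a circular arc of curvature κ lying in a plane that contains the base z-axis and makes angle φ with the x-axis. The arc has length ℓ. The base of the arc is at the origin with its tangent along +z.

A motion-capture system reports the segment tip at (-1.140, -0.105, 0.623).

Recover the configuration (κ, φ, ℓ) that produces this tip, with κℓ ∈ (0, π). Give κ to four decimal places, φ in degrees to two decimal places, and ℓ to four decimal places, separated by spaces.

1.3478 185.26 1.5913

ρ = √(x²+y²) = √(-1.140² + -0.105²) = 1.14483
φ = atan2(y, x) mod 360° = atan2(-0.105, -1.140) = 185.2624°
|p|² = ρ² + z² = 1.14483² + 0.623² = 1.69875
κ = 2ρ / |p|² = 2×1.14483 / 1.69875 = 1.34784
θ = 2·atan2(ρ, z) = 2·atan2(1.14483, 0.623) = 2.14485 rad
ℓ = θ/κ = 2.14485/1.34784 = 1.59132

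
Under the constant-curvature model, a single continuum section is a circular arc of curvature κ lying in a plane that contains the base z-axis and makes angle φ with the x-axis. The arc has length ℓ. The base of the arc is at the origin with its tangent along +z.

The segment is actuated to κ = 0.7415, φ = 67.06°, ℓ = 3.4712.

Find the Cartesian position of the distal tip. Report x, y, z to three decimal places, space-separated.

θ = κ·ℓ = 0.7415 × 3.4712 = 2.57389 rad
ρ = (1 − cos θ)/κ = (1 − -0.84314)/0.7415 = 2.48569
z = sin θ / κ = 0.53769/0.7415 = 0.72514
x = ρ cos φ = 2.48569 × cos(67.06°) = 0.96884
y = ρ sin φ = 2.48569 × sin(67.06°) = 2.28911

0.969 2.289 0.725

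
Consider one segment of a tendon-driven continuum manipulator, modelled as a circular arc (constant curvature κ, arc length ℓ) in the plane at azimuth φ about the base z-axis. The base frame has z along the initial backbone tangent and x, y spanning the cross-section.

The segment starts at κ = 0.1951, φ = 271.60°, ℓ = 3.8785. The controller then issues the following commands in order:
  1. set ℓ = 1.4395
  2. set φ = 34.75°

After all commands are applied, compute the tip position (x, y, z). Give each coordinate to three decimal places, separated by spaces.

initial: κ=0.1951, φ=271.60°, ℓ=3.8785
cmd 1: set ℓ=1.4395 → (κ,φ,ℓ)=(0.1951,271.60°,1.4395) → tip=(0.0056,-0.2007,1.4207)
cmd 2: set φ=34.75° → (κ,φ,ℓ)=(0.1951,34.75°,1.4395) → tip=(0.1650,0.1145,1.4207)

0.165 0.114 1.421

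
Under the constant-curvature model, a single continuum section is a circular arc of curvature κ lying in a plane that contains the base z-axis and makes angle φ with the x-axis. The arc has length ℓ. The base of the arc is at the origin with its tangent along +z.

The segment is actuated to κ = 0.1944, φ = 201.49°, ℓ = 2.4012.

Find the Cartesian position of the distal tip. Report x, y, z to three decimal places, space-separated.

θ = κ·ℓ = 0.1944 × 2.4012 = 0.46679 rad
ρ = (1 − cos θ)/κ = (1 − 0.89302)/0.1944 = 0.55033
z = sin θ / κ = 0.45002/0.1944 = 2.31494
x = ρ cos φ = 0.55033 × cos(201.49°) = -0.51207
y = ρ sin φ = 0.55033 × sin(201.49°) = -0.20161

-0.512 -0.202 2.315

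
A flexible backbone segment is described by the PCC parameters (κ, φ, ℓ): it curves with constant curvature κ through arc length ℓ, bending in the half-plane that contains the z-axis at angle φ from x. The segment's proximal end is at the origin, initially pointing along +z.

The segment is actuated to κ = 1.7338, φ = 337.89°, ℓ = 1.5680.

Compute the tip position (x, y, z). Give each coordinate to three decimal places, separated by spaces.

θ = κ·ℓ = 1.7338 × 1.5680 = 2.71860 rad
ρ = (1 − cos θ)/κ = (1 − -0.91186)/1.7338 = 1.10270
z = sin θ / κ = 0.41049/1.7338 = 0.23676
x = ρ cos φ = 1.10270 × cos(337.89°) = 1.02161
y = ρ sin φ = 1.10270 × sin(337.89°) = -0.41504

1.022 -0.415 0.237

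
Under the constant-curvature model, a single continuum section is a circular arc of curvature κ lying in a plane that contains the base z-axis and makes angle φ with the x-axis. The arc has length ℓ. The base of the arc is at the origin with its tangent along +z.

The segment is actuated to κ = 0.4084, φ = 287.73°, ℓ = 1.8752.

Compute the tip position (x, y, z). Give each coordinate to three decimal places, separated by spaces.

0.208 -0.651 1.697

θ = κ·ℓ = 0.4084 × 1.8752 = 0.76583 rad
ρ = (1 − cos θ)/κ = (1 − 0.72081)/0.4084 = 0.68363
z = sin θ / κ = 0.69314/0.4084 = 1.69720
x = ρ cos φ = 0.68363 × cos(287.73°) = 0.20819
y = ρ sin φ = 0.68363 × sin(287.73°) = -0.65116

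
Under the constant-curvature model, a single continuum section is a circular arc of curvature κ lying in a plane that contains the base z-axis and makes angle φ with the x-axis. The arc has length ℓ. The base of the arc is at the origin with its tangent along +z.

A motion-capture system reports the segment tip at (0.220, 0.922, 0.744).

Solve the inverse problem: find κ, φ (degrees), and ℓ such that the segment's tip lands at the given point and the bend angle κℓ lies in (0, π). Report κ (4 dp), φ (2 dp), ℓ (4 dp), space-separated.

1.3056 76.58 1.3868

ρ = √(x²+y²) = √(0.220² + 0.922²) = 0.94788
φ = atan2(y, x) mod 360° = atan2(0.922, 0.220) = 76.5795°
|p|² = ρ² + z² = 0.94788² + 0.744² = 1.45202
κ = 2ρ / |p|² = 2×0.94788 / 1.45202 = 1.30561
θ = 2·atan2(ρ, z) = 2·atan2(0.94788, 0.744) = 1.81065 rad
ℓ = θ/κ = 1.81065/1.30561 = 1.38683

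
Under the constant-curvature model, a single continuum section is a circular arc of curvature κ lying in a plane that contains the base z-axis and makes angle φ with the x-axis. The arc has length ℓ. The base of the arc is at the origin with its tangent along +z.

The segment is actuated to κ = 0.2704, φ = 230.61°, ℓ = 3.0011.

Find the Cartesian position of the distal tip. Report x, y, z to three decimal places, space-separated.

θ = κ·ℓ = 0.2704 × 3.0011 = 0.81150 rad
ρ = (1 − cos θ)/κ = (1 − 0.68841)/0.2704 = 1.15232
z = sin θ / κ = 0.72532/0.2704 = 2.68239
x = ρ cos φ = 1.15232 × cos(230.61°) = -0.73126
y = ρ sin φ = 1.15232 × sin(230.61°) = -0.89056

-0.731 -0.891 2.682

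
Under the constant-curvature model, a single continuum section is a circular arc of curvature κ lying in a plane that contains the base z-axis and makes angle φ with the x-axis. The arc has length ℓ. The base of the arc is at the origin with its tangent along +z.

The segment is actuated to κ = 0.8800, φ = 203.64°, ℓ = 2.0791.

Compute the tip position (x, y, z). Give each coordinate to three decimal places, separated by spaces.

-1.307 -0.572 1.099

θ = κ·ℓ = 0.8800 × 2.0791 = 1.82961 rad
ρ = (1 − cos θ)/κ = (1 − -0.25593)/0.8800 = 1.42720
z = sin θ / κ = 0.96669/0.8800 = 1.09852
x = ρ cos φ = 1.42720 × cos(203.64°) = -1.30743
y = ρ sin φ = 1.42720 × sin(203.64°) = -0.57229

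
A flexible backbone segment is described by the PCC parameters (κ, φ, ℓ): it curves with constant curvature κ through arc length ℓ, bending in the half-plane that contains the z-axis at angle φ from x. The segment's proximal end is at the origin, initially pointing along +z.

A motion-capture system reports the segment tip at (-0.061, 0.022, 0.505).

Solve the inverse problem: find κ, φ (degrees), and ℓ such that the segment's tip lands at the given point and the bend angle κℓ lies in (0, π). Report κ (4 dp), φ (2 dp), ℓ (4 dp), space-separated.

0.5003 160.17 0.5105

ρ = √(x²+y²) = √(-0.061² + 0.022²) = 0.06485
φ = atan2(y, x) mod 360° = atan2(0.022, -0.061) = 160.1679°
|p|² = ρ² + z² = 0.06485² + 0.505² = 0.25923
κ = 2ρ / |p|² = 2×0.06485 / 0.25923 = 0.50030
θ = 2·atan2(ρ, z) = 2·atan2(0.06485, 0.505) = 0.25542 rad
ℓ = θ/κ = 0.25542/0.50030 = 0.51053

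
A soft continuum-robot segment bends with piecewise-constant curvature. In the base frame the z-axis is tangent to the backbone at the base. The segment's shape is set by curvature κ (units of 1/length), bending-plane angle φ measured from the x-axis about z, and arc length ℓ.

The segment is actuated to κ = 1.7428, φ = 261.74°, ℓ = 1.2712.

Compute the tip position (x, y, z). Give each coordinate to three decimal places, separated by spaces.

-0.132 -0.909 0.459

θ = κ·ℓ = 1.7428 × 1.2712 = 2.21545 rad
ρ = (1 − cos θ)/κ = (1 − -0.60092)/1.7428 = 0.91859
z = sin θ / κ = 0.79931/1.7428 = 0.45864
x = ρ cos φ = 0.91859 × cos(261.74°) = -0.13197
y = ρ sin φ = 0.91859 × sin(261.74°) = -0.90906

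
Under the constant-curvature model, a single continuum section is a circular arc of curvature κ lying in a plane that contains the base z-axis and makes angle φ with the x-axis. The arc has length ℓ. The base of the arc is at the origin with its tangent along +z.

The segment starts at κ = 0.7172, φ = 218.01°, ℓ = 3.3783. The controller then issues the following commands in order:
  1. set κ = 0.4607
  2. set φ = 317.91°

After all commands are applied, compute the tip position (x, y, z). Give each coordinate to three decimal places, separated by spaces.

1.588 -1.434 2.170

initial: κ=0.7172, φ=218.01°, ℓ=3.3783
cmd 1: set κ=0.4607 → (κ,φ,ℓ)=(0.4607,218.01°,3.3783) → tip=(-1.6856,-1.3174,2.1704)
cmd 2: set φ=317.91° → (κ,φ,ℓ)=(0.4607,317.91°,3.3783) → tip=(1.5876,-1.4340,2.1704)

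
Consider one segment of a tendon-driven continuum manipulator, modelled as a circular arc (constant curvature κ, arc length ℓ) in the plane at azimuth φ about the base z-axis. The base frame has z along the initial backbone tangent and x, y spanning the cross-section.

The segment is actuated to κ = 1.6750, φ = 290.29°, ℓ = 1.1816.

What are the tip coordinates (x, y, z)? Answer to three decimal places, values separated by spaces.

θ = κ·ℓ = 1.6750 × 1.1816 = 1.97918 rad
ρ = (1 − cos θ)/κ = (1 − -0.39713)/1.6750 = 0.83411
z = sin θ / κ = 0.91776/1.6750 = 0.54792
x = ρ cos φ = 0.83411 × cos(290.29°) = 0.28924
y = ρ sin φ = 0.83411 × sin(290.29°) = -0.78235

0.289 -0.782 0.548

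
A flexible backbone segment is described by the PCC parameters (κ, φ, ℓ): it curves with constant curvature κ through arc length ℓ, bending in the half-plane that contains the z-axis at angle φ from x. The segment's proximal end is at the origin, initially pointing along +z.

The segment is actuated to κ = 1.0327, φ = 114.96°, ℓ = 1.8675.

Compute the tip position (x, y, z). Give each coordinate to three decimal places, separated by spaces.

-0.552 1.185 0.907

θ = κ·ℓ = 1.0327 × 1.8675 = 1.92857 rad
ρ = (1 − cos θ)/κ = (1 − -0.35019)/1.0327 = 1.30743
z = sin θ / κ = 0.93668/1.0327 = 0.90702
x = ρ cos φ = 1.30743 × cos(114.96°) = -0.55172
y = ρ sin φ = 1.30743 × sin(114.96°) = 1.18532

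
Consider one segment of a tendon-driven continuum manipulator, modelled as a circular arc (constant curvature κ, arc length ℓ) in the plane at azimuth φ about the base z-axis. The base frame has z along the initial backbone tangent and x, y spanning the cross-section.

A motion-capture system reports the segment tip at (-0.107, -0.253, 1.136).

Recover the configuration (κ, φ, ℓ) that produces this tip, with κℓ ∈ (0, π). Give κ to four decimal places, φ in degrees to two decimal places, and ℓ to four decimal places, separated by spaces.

ρ = √(x²+y²) = √(-0.107² + -0.253²) = 0.27470
φ = atan2(y, x) mod 360° = atan2(-0.253, -0.107) = 247.0753°
|p|² = ρ² + z² = 0.27470² + 1.136² = 1.36595
κ = 2ρ / |p|² = 2×0.27470 / 1.36595 = 0.40220
θ = 2·atan2(ρ, z) = 2·atan2(0.27470, 1.136) = 0.47451 rad
ℓ = θ/κ = 0.47451/0.40220 = 1.17978

0.4022 247.08 1.1798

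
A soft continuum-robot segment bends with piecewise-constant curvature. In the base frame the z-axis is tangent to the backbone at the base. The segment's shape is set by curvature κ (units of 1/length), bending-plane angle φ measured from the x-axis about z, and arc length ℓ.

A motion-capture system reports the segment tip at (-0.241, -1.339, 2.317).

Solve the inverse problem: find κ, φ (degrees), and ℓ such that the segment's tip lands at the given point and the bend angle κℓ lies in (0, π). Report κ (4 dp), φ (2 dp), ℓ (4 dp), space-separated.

0.3769 259.80 2.8174

ρ = √(x²+y²) = √(-0.241² + -1.339²) = 1.36052
φ = atan2(y, x) mod 360° = atan2(-1.339, -0.241) = 259.7969°
|p|² = ρ² + z² = 1.36052² + 2.317² = 7.21949
κ = 2ρ / |p|² = 2×1.36052 / 7.21949 = 0.37690
θ = 2·atan2(ρ, z) = 2·atan2(1.36052, 2.317) = 1.06189 rad
ℓ = θ/κ = 1.06189/0.37690 = 2.81743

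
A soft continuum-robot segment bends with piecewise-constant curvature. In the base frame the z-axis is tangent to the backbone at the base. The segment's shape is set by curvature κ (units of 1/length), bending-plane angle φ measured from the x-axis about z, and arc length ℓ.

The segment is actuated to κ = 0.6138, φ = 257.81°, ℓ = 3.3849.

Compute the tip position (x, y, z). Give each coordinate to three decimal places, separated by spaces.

-0.511 -2.365 1.424

θ = κ·ℓ = 0.6138 × 3.3849 = 2.07765 rad
ρ = (1 − cos θ)/κ = (1 − -0.48543)/0.6138 = 2.42006
z = sin θ / κ = 0.87428/0.6138 = 1.42437
x = ρ cos φ = 2.42006 × cos(257.81°) = -0.51100
y = ρ sin φ = 2.42006 × sin(257.81°) = -2.36549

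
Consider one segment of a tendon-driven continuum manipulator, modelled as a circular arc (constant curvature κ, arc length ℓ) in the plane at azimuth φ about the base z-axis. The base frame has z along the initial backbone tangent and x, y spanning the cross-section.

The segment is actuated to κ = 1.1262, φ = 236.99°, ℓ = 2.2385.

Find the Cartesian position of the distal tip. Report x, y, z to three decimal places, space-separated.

θ = κ·ℓ = 1.1262 × 2.2385 = 2.52100 rad
ρ = (1 − cos θ)/κ = (1 − -0.81353)/1.1262 = 1.61031
z = sin θ / κ = 0.58152/1.1262 = 0.51635
x = ρ cos φ = 1.61031 × cos(236.99°) = -0.87727
y = ρ sin φ = 1.61031 × sin(236.99°) = -1.35037

-0.877 -1.350 0.516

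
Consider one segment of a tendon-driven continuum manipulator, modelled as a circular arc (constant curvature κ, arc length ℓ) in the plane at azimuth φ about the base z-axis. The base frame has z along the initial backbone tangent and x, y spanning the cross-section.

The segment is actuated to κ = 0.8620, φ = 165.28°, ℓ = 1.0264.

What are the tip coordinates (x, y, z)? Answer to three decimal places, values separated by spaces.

-0.411 0.108 0.898

θ = κ·ℓ = 0.8620 × 1.0264 = 0.88476 rad
ρ = (1 − cos θ)/κ = (1 − 0.63348)/0.8620 = 0.42520
z = sin θ / κ = 0.77376/0.8620 = 0.89763
x = ρ cos φ = 0.42520 × cos(165.28°) = -0.41124
y = ρ sin φ = 0.42520 × sin(165.28°) = 0.10804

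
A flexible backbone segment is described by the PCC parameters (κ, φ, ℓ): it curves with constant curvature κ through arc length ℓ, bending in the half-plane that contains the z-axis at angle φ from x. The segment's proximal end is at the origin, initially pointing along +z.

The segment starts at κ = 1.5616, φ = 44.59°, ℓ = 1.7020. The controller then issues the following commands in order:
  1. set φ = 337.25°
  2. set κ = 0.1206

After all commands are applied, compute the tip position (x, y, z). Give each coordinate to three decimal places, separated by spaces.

0.161 -0.067 1.690

initial: κ=1.5616, φ=44.59°, ℓ=1.7020
cmd 1: set φ=337.25° → (κ,φ,ℓ)=(1.5616,337.25°,1.7020) → tip=(1.1133,-0.4669,0.2978)
cmd 2: set κ=0.1206 → (κ,φ,ℓ)=(0.1206,337.25°,1.7020) → tip=(0.1605,-0.0673,1.6901)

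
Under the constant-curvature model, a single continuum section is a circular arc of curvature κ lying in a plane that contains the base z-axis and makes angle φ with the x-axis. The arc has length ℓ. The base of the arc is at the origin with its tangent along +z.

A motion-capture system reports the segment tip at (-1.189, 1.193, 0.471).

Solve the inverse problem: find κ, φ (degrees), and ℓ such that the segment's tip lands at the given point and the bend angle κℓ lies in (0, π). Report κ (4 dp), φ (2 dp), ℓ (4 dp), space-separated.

ρ = √(x²+y²) = √(-1.189² + 1.193²) = 1.68433
φ = atan2(y, x) mod 360° = atan2(1.193, -1.189) = 134.9038°
|p|² = ρ² + z² = 1.68433² + 0.471² = 3.05881
κ = 2ρ / |p|² = 2×1.68433 / 3.05881 = 1.10130
θ = 2·atan2(ρ, z) = 2·atan2(1.68433, 0.471) = 2.59625 rad
ℓ = θ/κ = 2.59625/1.10130 = 2.35745

1.1013 134.90 2.3574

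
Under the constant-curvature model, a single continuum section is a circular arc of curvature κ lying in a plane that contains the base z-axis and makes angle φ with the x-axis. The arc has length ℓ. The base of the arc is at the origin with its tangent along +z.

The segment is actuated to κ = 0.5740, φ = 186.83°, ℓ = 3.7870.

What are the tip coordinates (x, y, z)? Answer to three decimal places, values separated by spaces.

-2.711 -0.325 1.435

θ = κ·ℓ = 0.5740 × 3.7870 = 2.17374 rad
ρ = (1 − cos θ)/κ = (1 − -0.56707)/0.5740 = 2.73008
z = sin θ / κ = 0.82367/0.5740 = 1.43497
x = ρ cos φ = 2.73008 × cos(186.83°) = -2.71071
y = ρ sin φ = 2.73008 × sin(186.83°) = -0.32467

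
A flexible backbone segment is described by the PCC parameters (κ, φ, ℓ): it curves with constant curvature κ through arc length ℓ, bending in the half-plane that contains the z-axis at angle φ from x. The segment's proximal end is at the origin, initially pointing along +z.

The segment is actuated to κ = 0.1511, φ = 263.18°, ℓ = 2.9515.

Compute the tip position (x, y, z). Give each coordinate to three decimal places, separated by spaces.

-0.077 -0.643 2.855

θ = κ·ℓ = 0.1511 × 2.9515 = 0.44597 rad
ρ = (1 − cos θ)/κ = (1 − 0.90219)/0.1511 = 0.64731
z = sin θ / κ = 0.43133/0.1511 = 2.85463
x = ρ cos φ = 0.64731 × cos(263.18°) = -0.07687
y = ρ sin φ = 0.64731 × sin(263.18°) = -0.64273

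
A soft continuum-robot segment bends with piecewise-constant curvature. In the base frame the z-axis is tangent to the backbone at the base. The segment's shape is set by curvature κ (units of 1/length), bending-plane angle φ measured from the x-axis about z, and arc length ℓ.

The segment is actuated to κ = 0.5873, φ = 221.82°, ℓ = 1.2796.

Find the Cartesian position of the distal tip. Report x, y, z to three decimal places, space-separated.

-0.342 -0.306 1.163

θ = κ·ℓ = 0.5873 × 1.2796 = 0.75151 rad
ρ = (1 − cos θ)/κ = (1 − 0.73066)/0.5873 = 0.45861
z = sin θ / κ = 0.68274/0.5873 = 1.16251
x = ρ cos φ = 0.45861 × cos(221.82°) = -0.34177
y = ρ sin φ = 0.45861 × sin(221.82°) = -0.30580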